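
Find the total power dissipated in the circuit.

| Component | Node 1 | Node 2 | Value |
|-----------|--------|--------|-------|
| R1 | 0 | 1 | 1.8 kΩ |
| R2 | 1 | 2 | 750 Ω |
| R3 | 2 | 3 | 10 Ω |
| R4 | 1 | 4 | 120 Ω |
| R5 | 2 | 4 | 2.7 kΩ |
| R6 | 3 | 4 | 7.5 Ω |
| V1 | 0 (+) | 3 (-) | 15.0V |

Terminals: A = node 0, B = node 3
Nodal analysis, taking node 3 as the 0 V reference.
Source V1 fixes V_0 = 15 V.
KCL at each unknown node (sum of currents leaving = 0; resistances in Ω):
  Node 1: (V_1 - 15)/1800 + (V_1 - V_2)/750 + (V_1 - V_4)/120 = 0
  Node 2: (V_2 - V_1)/750 + (V_2 - 0)/10 + (V_2 - V_4)/2700 = 0
  Node 4: (V_4 - V_1)/120 + (V_4 - V_2)/2700 + (V_4 - 0)/7.5 = 0
Collecting terms (coefficients in siemens):
  0.01022·V_1 - 0.001333·V_2 - 0.008333·V_4 = 0.008333
  0.1017·V_2 - 0.001333·V_1 - 0.0003704·V_4 = 0
  0.142·V_4 - 0.008333·V_1 - 0.0003704·V_2 = 0
Solving these 3 simultaneous equations (Gaussian elimination) gives:
  V_1 = 0.8578 V, V_2 = 0.01143 V, V_4 = 0.05035 V
Power in each resistor, P = (ΔV)²/R:
  P_R1 = (15 - 0.8578)²/1800 = 0.1111 W
  P_R2 = (0.8578 - 0.01143)²/750 = 0.000955 W
  P_R3 = (0.01143 - 0)²/10 = 0.00001306 W
  P_R4 = (0.8578 - 0.05035)²/120 = 0.005433 W
  P_R5 = (0.01143 - 0.05035)²/2700 = 0.0000005612 W
  P_R6 = (0 - 0.05035)²/7.5 = 0.0003381 W
P_total = P_R1 + P_R2 + P_R3 + P_R4 + P_R5 + P_R6 = 0.1179 W

Final answer: 0.1179 W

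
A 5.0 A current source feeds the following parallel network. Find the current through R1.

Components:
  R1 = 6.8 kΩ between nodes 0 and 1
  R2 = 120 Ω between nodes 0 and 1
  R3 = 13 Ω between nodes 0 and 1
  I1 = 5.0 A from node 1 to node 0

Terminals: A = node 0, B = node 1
All resistors sit directly between nodes 0 and 1, so they are in parallel and share one voltage V; the full source current 5 A splits among them.
1/R_par = 1/6800 + 1/120 + 1/13 = 0.0854 S  =>  R_par = 11.71 Ω
V = I × R_par = 5 × 11.71 = 58.55 V
I_R1 = V/R1 = 58.55/6800 = 0.00861 A

Final answer: 0.00861 A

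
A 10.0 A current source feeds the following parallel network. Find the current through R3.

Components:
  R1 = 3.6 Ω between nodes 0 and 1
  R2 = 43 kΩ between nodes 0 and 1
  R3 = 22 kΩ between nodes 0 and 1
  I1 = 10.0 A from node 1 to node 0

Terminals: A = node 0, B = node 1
All resistors sit directly between nodes 0 and 1, so they are in parallel and share one voltage V; the full source current 10 A splits among them.
1/R_par = 1/3.6 + 1/43000 + 1/22000 = 0.2778 S  =>  R_par = 3.599 Ω
V = I × R_par = 10 × 3.599 = 35.99 V
I_R3 = V/R3 = 35.99/22000 = 0.001636 A

Final answer: 0.001636 A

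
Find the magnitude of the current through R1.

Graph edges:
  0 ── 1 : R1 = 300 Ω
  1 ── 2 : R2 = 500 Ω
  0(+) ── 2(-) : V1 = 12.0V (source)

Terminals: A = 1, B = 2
Nodal analysis, taking node 2 as the 0 V reference.
Source V1 fixes V_0 = 12 V.
KCL at each unknown node (sum of currents leaving = 0; resistances in Ω):
  Node 1: (V_1 - 12)/300 + (V_1 - 0)/500 = 0
Collecting terms: 0.005333 × V_1 = 0.04  =>  V_1 = 7.5 V
I_R1 = (V_0 - V_1)/R1 = (12 - 7.5)/300 = 0.015 A
|I_R1| = 0.015 A

Final answer: |I_R1| = 0.015 A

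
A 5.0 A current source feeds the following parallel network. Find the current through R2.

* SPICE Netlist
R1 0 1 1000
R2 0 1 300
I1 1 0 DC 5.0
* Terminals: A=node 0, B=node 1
All resistors sit directly between nodes 0 and 1, so they are in parallel and share one voltage V; the full source current 5 A splits among them.
1/R_par = 1/1000 + 1/300 = 0.004333 S  =>  R_par = 230.8 Ω
V = I × R_par = 5 × 230.8 = 1154 V
I_R2 = V/R2 = 1154/300 = 3.846 A

Final answer: 3.846 A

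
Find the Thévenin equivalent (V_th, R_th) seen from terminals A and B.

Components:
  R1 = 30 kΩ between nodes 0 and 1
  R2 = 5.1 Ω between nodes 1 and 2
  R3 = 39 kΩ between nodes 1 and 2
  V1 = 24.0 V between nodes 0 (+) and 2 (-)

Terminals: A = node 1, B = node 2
Step 1 — V_th is the open-circuit voltage V_A - V_B (nothing connected across the terminals).
Nodal analysis, taking node 2 as the 0 V reference.
Source V1 fixes V_0 = 24 V.
KCL at each unknown node (sum of currents leaving = 0; resistances in Ω):
  Node 1: (V_1 - 24)/30000 + (V_1 - 0)/5.1 + (V_1 - 0)/39000 = 0
Collecting terms: 0.1961 × V_1 = 0.0008  =>  V_1 = 0.004079 V
V_th = V_1 - V_2 = 0.004079 - 0 = 0.004079 V
Step 2 — R_th: zero the source — replace V1 by a short circuit (node 2 merges into node 0) — and find the resistance seen between A (node 1) and B (node 0).
Reduce the network between node 1 (A) and node 0 (B) by series/parallel combination:
  Rp1 = R1 ‖ R2 ‖ R3 (parallel, all between nodes 0 and 1) = 1/(1/30000 + 1/5.1 + 1/39000) = 5.098 Ω
R_th = 5.098 Ω

Final answer: V_th = 0.004079 V, R_th = 5.098 Ω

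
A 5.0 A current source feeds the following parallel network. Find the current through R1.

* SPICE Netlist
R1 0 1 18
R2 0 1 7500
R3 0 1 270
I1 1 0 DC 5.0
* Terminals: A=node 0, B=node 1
All resistors sit directly between nodes 0 and 1, so they are in parallel and share one voltage V; the full source current 5 A splits among them.
1/R_par = 1/18 + 1/7500 + 1/270 = 0.05939 S  =>  R_par = 16.84 Ω
V = I × R_par = 5 × 16.84 = 84.19 V
I_R1 = V/R1 = 84.19/18 = 4.677 A

Final answer: 4.677 A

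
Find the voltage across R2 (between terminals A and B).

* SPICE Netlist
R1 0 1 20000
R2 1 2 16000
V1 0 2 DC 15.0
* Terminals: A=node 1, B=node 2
R1 and R2 are in series across V1 (node 0 → node 1 → node 2), and the output A–B is taken across R2, so this is a voltage divider.
Series current: I = V1/(R1 + R2) = 15/(20000 + 16000) = 15/36000 = 0.0004167 A
V_R2 = I × R2 = V1 × R2/(R1 + R2) = 15 × 16000/36000 = 6.667 V

Final answer: 6.667 V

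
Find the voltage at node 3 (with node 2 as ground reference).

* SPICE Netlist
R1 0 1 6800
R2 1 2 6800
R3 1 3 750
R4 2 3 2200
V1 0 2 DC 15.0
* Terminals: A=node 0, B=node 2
Nodal analysis, taking node 2 as the 0 V reference.
Source V1 fixes V_0 = 15 V.
KCL at each unknown node (sum of currents leaving = 0; resistances in Ω):
  Node 1: (V_1 - 15)/6800 + (V_1 - 0)/6800 + (V_1 - V_3)/750 = 0
  Node 3: (V_3 - V_1)/750 + (V_3 - 0)/2200 = 0
Collecting terms (coefficients in siemens):
  0.001627·V_1 - 0.001333·V_3 = 0.002206
  0.001788·V_3 - 0.001333·V_1 = 0
Determinant D = (0.001627)(0.001788) - (-0.001333)(-0.001333) = 0.000001132
V_1 = [(0.002206)(0.001788) - (-0.001333)(0)]/D = 3.484 V
V_3 = [(0.001627)(0) - (0.002206)(-0.001333)]/D = 2.598 V
The requested potential is V_3 = 2.598 V.

Final answer: V_3 = 2.598 V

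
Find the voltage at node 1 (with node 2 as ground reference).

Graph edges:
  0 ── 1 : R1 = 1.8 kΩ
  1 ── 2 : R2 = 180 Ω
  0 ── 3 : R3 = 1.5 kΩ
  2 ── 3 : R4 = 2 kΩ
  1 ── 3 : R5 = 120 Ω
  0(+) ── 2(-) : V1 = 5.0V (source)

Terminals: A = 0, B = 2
Nodal analysis, taking node 2 as the 0 V reference.
Source V1 fixes V_0 = 5 V.
KCL at each unknown node (sum of currents leaving = 0; resistances in Ω):
  Node 1: (V_1 - 5)/1800 + (V_1 - 0)/180 + (V_1 - V_3)/120 = 0
  Node 3: (V_3 - 5)/1500 + (V_3 - 0)/2000 + (V_3 - V_1)/120 = 0
Collecting terms (coefficients in siemens):
  0.01444·V_1 - 0.008333·V_3 = 0.002778
  0.0095·V_3 - 0.008333·V_1 = 0.003333
Determinant D = (0.01444)(0.0095) - (-0.008333)(-0.008333) = 0.00006778
V_1 = [(0.002778)(0.0095) - (-0.008333)(0.003333)]/D = 0.7992 V
V_3 = [(0.01444)(0.003333) - (0.002778)(-0.008333)]/D = 1.052 V
The requested potential is V_1 = 0.7992 V.

Final answer: V_1 = 0.7992 V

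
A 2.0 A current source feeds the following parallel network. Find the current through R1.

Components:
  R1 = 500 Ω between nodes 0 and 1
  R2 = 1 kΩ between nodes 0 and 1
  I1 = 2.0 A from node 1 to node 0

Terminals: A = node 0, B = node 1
All resistors sit directly between nodes 0 and 1, so they are in parallel and share one voltage V; the full source current 2 A splits among them.
1/R_par = 1/500 + 1/1000 = 0.003 S  =>  R_par = 333.3 Ω
V = I × R_par = 2 × 333.3 = 666.7 V
I_R1 = V/R1 = 666.7/500 = 1.333 A

Final answer: 1.333 A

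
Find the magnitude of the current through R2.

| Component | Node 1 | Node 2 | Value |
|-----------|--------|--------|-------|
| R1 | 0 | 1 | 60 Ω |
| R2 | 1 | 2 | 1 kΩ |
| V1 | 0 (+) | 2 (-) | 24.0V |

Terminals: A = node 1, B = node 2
Nodal analysis, taking node 2 as the 0 V reference.
Source V1 fixes V_0 = 24 V.
KCL at each unknown node (sum of currents leaving = 0; resistances in Ω):
  Node 1: (V_1 - 24)/60 + (V_1 - 0)/1000 = 0
Collecting terms: 0.01767 × V_1 = 0.4  =>  V_1 = 22.64 V
I_R2 = (V_1 - V_2)/R2 = (22.64 - 0)/1000 = 0.02264 A
|I_R2| = 0.02264 A

Final answer: |I_R2| = 0.02264 A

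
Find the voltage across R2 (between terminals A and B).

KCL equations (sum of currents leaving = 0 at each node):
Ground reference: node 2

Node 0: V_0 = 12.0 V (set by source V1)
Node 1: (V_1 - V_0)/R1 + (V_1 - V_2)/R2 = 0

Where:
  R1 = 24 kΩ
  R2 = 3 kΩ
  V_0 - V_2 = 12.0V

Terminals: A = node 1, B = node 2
R1 and R2 are in series across V1 (node 0 → node 1 → node 2), and the output A–B is taken across R2, so this is a voltage divider.
Series current: I = V1/(R1 + R2) = 12/(24000 + 3000) = 12/27000 = 0.0004444 A
V_R2 = I × R2 = V1 × R2/(R1 + R2) = 12 × 3000/27000 = 1.333 V

Final answer: 1.333 V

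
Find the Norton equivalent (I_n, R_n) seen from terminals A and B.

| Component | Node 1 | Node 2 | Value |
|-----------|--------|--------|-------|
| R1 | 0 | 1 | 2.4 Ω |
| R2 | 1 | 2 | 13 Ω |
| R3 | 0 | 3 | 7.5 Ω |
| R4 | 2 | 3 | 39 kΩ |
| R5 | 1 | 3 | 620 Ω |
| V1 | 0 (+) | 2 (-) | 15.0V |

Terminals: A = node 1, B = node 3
Find the Thévenin equivalent first; then I_n = V_th/R_th and R_n = R_th.
Step 1 — V_th is the open-circuit voltage V_A - V_B (nothing connected across the terminals).
Nodal analysis, taking node 2 as the 0 V reference.
Source V1 fixes V_0 = 15 V.
KCL at each unknown node (sum of currents leaving = 0; resistances in Ω):
  Node 1: (V_1 - 15)/2.4 + (V_1 - 0)/13 + (V_1 - V_3)/620 = 0
  Node 3: (V_3 - 15)/7.5 + (V_3 - 0)/39000 + (V_3 - V_1)/620 = 0
Collecting terms (coefficients in siemens):
  0.4952·V_1 - 0.001613·V_3 = 6.25
  0.135·V_3 - 0.001613·V_1 = 2
Determinant D = (0.4952)(0.135) - (-0.001613)(-0.001613) = 0.06684
V_1 = [(6.25)(0.135) - (-0.001613)(2)]/D = 12.67 V
V_3 = [(0.4952)(2) - (6.25)(-0.001613)]/D = 14.97 V
V_th = V_1 - V_3 = 12.67 - 14.97 = -2.299 V
Step 2 — R_th: zero the source — replace V1 by a short circuit (node 2 merges into node 0) — and find the resistance seen between A (node 1) and B (node 3).
Reduce the network between node 1 (A) and node 3 (B) by series/parallel combination:
  Rp1 = R1 ‖ R2 (parallel, both between nodes 0 and 1) = 1/(1/2.4 + 1/13) = 2.026 Ω
  Rp2 = R3 ‖ R4 (parallel, both between nodes 0 and 3) = 1/(1/7.5 + 1/39000) = 7.499 Ω
  Rs1 = Rp1 + Rp2 (series, joined only at node 0) = 2.026 + 7.499 = 9.525 Ω
  Rp3 = R5 ‖ Rs1 (parallel, both between nodes 1 and 3) = 1/(1/620 + 1/9.525) = 9.38 Ω
R_th = 9.38 Ω
I_n = V_th/R_th = -2.299/9.38 = -0.2451 A, and R_n = R_th = 9.38 Ω

Final answer: I_n = -0.2451 A, R_n = 9.38 Ω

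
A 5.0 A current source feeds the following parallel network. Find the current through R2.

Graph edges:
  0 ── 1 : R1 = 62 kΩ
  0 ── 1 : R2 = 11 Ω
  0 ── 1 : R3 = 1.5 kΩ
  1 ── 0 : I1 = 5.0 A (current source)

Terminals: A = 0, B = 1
All resistors sit directly between nodes 0 and 1, so they are in parallel and share one voltage V; the full source current 5 A splits among them.
1/R_par = 1/62000 + 1/11 + 1/1500 = 0.09159 S  =>  R_par = 10.92 Ω
V = I × R_par = 5 × 10.92 = 54.59 V
I_R2 = V/R2 = 54.59/11 = 4.963 A

Final answer: 4.963 A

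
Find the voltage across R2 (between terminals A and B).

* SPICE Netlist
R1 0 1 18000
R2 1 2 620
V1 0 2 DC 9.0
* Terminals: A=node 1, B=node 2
R1 and R2 are in series across V1 (node 0 → node 1 → node 2), and the output A–B is taken across R2, so this is a voltage divider.
Series current: I = V1/(R1 + R2) = 9/(18000 + 620) = 9/18620 = 0.0004834 A
V_R2 = I × R2 = V1 × R2/(R1 + R2) = 9 × 620/18620 = 0.2997 V

Final answer: 0.2997 V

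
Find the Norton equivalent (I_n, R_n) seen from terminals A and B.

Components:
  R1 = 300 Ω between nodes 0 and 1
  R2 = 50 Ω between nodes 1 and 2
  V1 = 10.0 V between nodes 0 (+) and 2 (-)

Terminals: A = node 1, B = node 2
Find the Thévenin equivalent first; then I_n = V_th/R_th and R_n = R_th.
Step 1 — V_th is the open-circuit voltage V_A - V_B (nothing connected across the terminals).
Nodal analysis, taking node 2 as the 0 V reference.
Source V1 fixes V_0 = 10 V.
KCL at each unknown node (sum of currents leaving = 0; resistances in Ω):
  Node 1: (V_1 - 10)/300 + (V_1 - 0)/50 = 0
Collecting terms: 0.02333 × V_1 = 0.03333  =>  V_1 = 1.429 V
V_th = V_1 - V_2 = 1.429 - 0 = 1.429 V
Step 2 — R_th: zero the source — replace V1 by a short circuit (node 2 merges into node 0) — and find the resistance seen between A (node 1) and B (node 0).
Reduce the network between node 1 (A) and node 0 (B) by series/parallel combination:
  Rp1 = R1 ‖ R2 (parallel, both between nodes 0 and 1) = 1/(1/300 + 1/50) = 42.86 Ω
R_th = 42.86 Ω
I_n = V_th/R_th = 1.429/42.86 = 0.03333 A, and R_n = R_th = 42.86 Ω

Final answer: I_n = 0.03333 A, R_n = 42.86 Ω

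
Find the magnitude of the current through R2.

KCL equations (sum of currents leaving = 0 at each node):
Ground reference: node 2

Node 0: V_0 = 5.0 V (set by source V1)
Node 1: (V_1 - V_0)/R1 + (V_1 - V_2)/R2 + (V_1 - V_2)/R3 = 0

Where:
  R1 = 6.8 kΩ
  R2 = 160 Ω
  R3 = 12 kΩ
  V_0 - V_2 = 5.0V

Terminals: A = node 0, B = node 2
Nodal analysis, taking node 2 as the 0 V reference.
Source V1 fixes V_0 = 5 V.
KCL at each unknown node (sum of currents leaving = 0; resistances in Ω):
  Node 1: (V_1 - 5)/6800 + (V_1 - 0)/160 + (V_1 - 0)/12000 = 0
Collecting terms: 0.00648 × V_1 = 0.0007353  =>  V_1 = 0.1135 V
I_R2 = (V_1 - V_2)/R2 = (0.1135 - 0)/160 = 0.0007092 A
|I_R2| = 0.0007092 A

Final answer: |I_R2| = 0.0007092 A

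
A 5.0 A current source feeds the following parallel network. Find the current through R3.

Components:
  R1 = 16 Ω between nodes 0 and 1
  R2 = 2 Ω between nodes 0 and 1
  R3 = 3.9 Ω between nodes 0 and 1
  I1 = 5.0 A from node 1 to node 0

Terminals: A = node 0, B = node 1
All resistors sit directly between nodes 0 and 1, so they are in parallel and share one voltage V; the full source current 5 A splits among them.
1/R_par = 1/16 + 1/2 + 1/3.9 = 0.8189 S  =>  R_par = 1.221 Ω
V = I × R_par = 5 × 1.221 = 6.106 V
I_R3 = V/R3 = 6.106/3.9 = 1.566 A

Final answer: 1.566 A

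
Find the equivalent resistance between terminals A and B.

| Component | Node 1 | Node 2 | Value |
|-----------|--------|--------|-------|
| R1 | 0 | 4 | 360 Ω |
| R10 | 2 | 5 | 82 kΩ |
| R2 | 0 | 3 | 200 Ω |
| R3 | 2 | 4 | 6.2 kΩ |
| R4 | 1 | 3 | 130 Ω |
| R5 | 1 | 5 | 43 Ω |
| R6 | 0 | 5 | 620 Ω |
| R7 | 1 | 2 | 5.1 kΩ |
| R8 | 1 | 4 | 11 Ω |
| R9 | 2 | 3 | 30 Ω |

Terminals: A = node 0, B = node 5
The network is not a plain series/parallel combination. Inject a 1 A test current into terminal A (node 0) and return it from terminal B (node 5); then R_eq = V_A / (1 A).
Nodal analysis, taking node 5 as the 0 V reference.
Current source I_test pushes 1 A into node 0 and draws it out of node 5.
KCL at each unknown node (sum of currents leaving = 0; resistances in Ω):
  Node 0: (V_0 - V_4)/360 + (V_0 - V_3)/200 + (V_0 - 0)/620 - 1 = 0
  Node 1: (V_1 - V_3)/130 + (V_1 - 0)/43 + (V_1 - V_2)/5100 + (V_1 - V_4)/11 = 0
  Node 2: (V_2 - V_1)/5100 + (V_2 - V_4)/6200 + (V_2 - V_3)/30 + (V_2 - 0)/82000 = 0
  Node 3: (V_3 - V_0)/200 + (V_3 - V_1)/130 + (V_3 - V_2)/30 = 0
  Node 4: (V_4 - V_0)/360 + (V_4 - V_1)/11 + (V_4 - V_2)/6200 = 0
Collecting terms (coefficients in siemens):
  0.009391·V_0 - 0.005·V_3 - 0.002778·V_4 = 1
  0.1221·V_1 - 0.0001961·V_2 - 0.007692·V_3 - 0.09091·V_4 = 0
  0.0337·V_2 - 0.0001961·V_1 - 0.03333·V_3 - 0.0001613·V_4 = 0
  0.04603·V_3 - 0.005·V_0 - 0.007692·V_1 - 0.03333·V_2 = 0
  0.09385·V_4 - 0.002778·V_0 - 0.09091·V_1 - 0.0001613·V_2 = 0
Solving these 5 simultaneous equations (Gaussian elimination) gives:
  V_0 = 160.2 V, V_1 = 31.85 V, V_2 = 80.48 V, V_3 = 81.01 V
  V_4 = 35.73 V
R_eq = V_0 / 1 A = 160.2 Ω

Final answer: 160.2 Ω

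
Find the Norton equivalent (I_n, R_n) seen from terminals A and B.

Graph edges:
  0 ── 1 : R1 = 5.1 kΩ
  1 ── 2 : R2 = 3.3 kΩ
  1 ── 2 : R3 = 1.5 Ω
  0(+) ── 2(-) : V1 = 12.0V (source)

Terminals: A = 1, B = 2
Find the Thévenin equivalent first; then I_n = V_th/R_th and R_n = R_th.
Step 1 — V_th is the open-circuit voltage V_A - V_B (nothing connected across the terminals).
Nodal analysis, taking node 2 as the 0 V reference.
Source V1 fixes V_0 = 12 V.
KCL at each unknown node (sum of currents leaving = 0; resistances in Ω):
  Node 1: (V_1 - 12)/5100 + (V_1 - 0)/3300 + (V_1 - 0)/1.5 = 0
Collecting terms: 0.6672 × V_1 = 0.002353  =>  V_1 = 0.003527 V
V_th = V_1 - V_2 = 0.003527 - 0 = 0.003527 V
Step 2 — R_th: zero the source — replace V1 by a short circuit (node 2 merges into node 0) — and find the resistance seen between A (node 1) and B (node 0).
Reduce the network between node 1 (A) and node 0 (B) by series/parallel combination:
  Rp1 = R1 ‖ R2 ‖ R3 (parallel, all between nodes 0 and 1) = 1/(1/5100 + 1/3300 + 1/1.5) = 1.499 Ω
R_th = 1.499 Ω
I_n = V_th/R_th = 0.003527/1.499 = 0.002353 A, and R_n = R_th = 1.499 Ω

Final answer: I_n = 0.002353 A, R_n = 1.499 Ω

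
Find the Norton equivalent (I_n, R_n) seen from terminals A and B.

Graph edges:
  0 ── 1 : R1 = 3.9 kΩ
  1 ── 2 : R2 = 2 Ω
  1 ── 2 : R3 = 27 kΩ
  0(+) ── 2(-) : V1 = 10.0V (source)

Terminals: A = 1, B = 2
Find the Thévenin equivalent first; then I_n = V_th/R_th and R_n = R_th.
Step 1 — V_th is the open-circuit voltage V_A - V_B (nothing connected across the terminals).
Nodal analysis, taking node 2 as the 0 V reference.
Source V1 fixes V_0 = 10 V.
KCL at each unknown node (sum of currents leaving = 0; resistances in Ω):
  Node 1: (V_1 - 10)/3900 + (V_1 - 0)/2 + (V_1 - 0)/27000 = 0
Collecting terms: 0.5003 × V_1 = 0.002564  =>  V_1 = 0.005125 V
V_th = V_1 - V_2 = 0.005125 - 0 = 0.005125 V
Step 2 — R_th: zero the source — replace V1 by a short circuit (node 2 merges into node 0) — and find the resistance seen between A (node 1) and B (node 0).
Reduce the network between node 1 (A) and node 0 (B) by series/parallel combination:
  Rp1 = R1 ‖ R2 ‖ R3 (parallel, all between nodes 0 and 1) = 1/(1/3900 + 1/2 + 1/27000) = 1.999 Ω
R_th = 1.999 Ω
I_n = V_th/R_th = 0.005125/1.999 = 0.002564 A, and R_n = R_th = 1.999 Ω

Final answer: I_n = 0.002564 A, R_n = 1.999 Ω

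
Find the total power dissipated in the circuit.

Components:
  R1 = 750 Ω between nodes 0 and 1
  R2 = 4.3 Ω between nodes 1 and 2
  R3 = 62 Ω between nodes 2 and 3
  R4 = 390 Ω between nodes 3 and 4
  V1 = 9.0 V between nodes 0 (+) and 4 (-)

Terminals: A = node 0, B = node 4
Nodal analysis, taking node 4 as the 0 V reference.
Source V1 fixes V_0 = 9 V.
KCL at each unknown node (sum of currents leaving = 0; resistances in Ω):
  Node 1: (V_1 - 9)/750 + (V_1 - V_2)/4.3 = 0
  Node 2: (V_2 - V_1)/4.3 + (V_2 - V_3)/62 = 0
  Node 3: (V_3 - V_2)/62 + (V_3 - 0)/390 = 0
Collecting terms (coefficients in siemens):
  0.2339·V_1 - 0.2326·V_2 = 0.012
  0.2487·V_2 - 0.2326·V_1 - 0.01613·V_3 = 0
  0.01869·V_3 - 0.01613·V_2 = 0
Solving these 3 simultaneous equations (Gaussian elimination) gives:
  V_1 = 3.404 V, V_2 = 3.372 V, V_3 = 2.91 V
Power in each resistor, P = (ΔV)²/R:
  P_R1 = (9 - 3.404)²/750 = 0.04175 W
  P_R2 = (3.404 - 3.372)²/4.3 = 0.0002394 W
  P_R3 = (3.372 - 2.91)²/62 = 0.003451 W
  P_R4 = (2.91 - 0)²/390 = 0.02171 W
P_total = P_R1 + P_R2 + P_R3 + P_R4 = 0.06715 W

Final answer: 0.06715 W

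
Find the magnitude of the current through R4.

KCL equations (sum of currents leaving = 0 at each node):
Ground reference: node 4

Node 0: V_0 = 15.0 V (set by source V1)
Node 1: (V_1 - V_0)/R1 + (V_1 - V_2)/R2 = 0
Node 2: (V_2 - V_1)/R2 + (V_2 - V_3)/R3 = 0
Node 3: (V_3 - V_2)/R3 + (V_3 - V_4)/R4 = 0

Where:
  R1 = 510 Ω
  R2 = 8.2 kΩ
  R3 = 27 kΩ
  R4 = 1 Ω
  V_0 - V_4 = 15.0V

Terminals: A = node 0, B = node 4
Nodal analysis, taking node 4 as the 0 V reference.
Source V1 fixes V_0 = 15 V.
KCL at each unknown node (sum of currents leaving = 0; resistances in Ω):
  Node 1: (V_1 - 15)/510 + (V_1 - V_2)/8200 = 0
  Node 2: (V_2 - V_1)/8200 + (V_2 - V_3)/27000 = 0
  Node 3: (V_3 - V_2)/27000 + (V_3 - 0)/1 = 0
Collecting terms (coefficients in siemens):
  0.002083·V_1 - 0.000122·V_2 = 0.02941
  0.000159·V_2 - 0.000122·V_1 - 0.00003704·V_3 = 0
  1·V_3 - 0.00003704·V_2 = 0
Solving these 3 simultaneous equations (Gaussian elimination) gives:
  V_1 = 14.79 V, V_2 = 11.34 V, V_3 = 0.00042 V
I_R4 = (V_3 - V_4)/R4 = (0.00042 - 0)/1 = 0.00042 A
|I_R4| = 0.00042 A

Final answer: |I_R4| = 0.00042 A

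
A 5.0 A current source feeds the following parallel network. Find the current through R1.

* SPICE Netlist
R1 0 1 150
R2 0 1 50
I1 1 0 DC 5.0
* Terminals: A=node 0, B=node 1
All resistors sit directly between nodes 0 and 1, so they are in parallel and share one voltage V; the full source current 5 A splits among them.
1/R_par = 1/150 + 1/50 = 0.02667 S  =>  R_par = 37.5 Ω
V = I × R_par = 5 × 37.5 = 187.5 V
I_R1 = V/R1 = 187.5/150 = 1.25 A

Final answer: 1.25 A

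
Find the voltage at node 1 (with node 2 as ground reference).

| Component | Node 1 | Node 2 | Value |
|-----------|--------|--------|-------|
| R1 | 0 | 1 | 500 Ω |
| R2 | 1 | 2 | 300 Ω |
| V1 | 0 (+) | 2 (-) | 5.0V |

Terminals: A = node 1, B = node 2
Nodal analysis, taking node 2 as the 0 V reference.
Source V1 fixes V_0 = 5 V.
KCL at each unknown node (sum of currents leaving = 0; resistances in Ω):
  Node 1: (V_1 - 5)/500 + (V_1 - 0)/300 = 0
Collecting terms: 0.005333 × V_1 = 0.01  =>  V_1 = 1.875 V
The requested potential is V_1 = 1.875 V.

Final answer: V_1 = 1.875 V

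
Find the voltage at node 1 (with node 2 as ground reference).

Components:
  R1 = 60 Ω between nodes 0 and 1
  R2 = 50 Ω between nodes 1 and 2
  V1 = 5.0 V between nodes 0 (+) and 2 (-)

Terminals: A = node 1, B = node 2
Nodal analysis, taking node 2 as the 0 V reference.
Source V1 fixes V_0 = 5 V.
KCL at each unknown node (sum of currents leaving = 0; resistances in Ω):
  Node 1: (V_1 - 5)/60 + (V_1 - 0)/50 = 0
Collecting terms: 0.03667 × V_1 = 0.08333  =>  V_1 = 2.273 V
The requested potential is V_1 = 2.273 V.

Final answer: V_1 = 2.273 V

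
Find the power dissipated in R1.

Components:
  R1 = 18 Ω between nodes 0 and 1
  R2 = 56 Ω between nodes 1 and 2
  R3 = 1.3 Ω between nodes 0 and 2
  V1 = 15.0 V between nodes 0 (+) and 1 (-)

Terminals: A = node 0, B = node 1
Nodal analysis, taking node 1 as the 0 V reference.
Source V1 fixes V_0 = 15 V.
KCL at each unknown node (sum of currents leaving = 0; resistances in Ω):
  Node 2: (V_2 - 0)/56 + (V_2 - 15)/1.3 = 0
Collecting terms: 0.7871 × V_2 = 11.54  =>  V_2 = 14.66 V
I_R1 = (V_0 - V_1)/R1 = (15 - 0)/18 = 0.8333 A
P_R1 = I_R1² × R1 = (0.8333)² × 18 = 12.5 W

Final answer: 12.5 W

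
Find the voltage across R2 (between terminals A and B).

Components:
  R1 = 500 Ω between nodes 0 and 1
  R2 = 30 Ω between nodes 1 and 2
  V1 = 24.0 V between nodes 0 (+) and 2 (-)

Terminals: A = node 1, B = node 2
R1 and R2 are in series across V1 (node 0 → node 1 → node 2), and the output A–B is taken across R2, so this is a voltage divider.
Series current: I = V1/(R1 + R2) = 24/(500 + 30) = 24/530 = 0.04528 A
V_R2 = I × R2 = V1 × R2/(R1 + R2) = 24 × 30/530 = 1.358 V

Final answer: 1.358 V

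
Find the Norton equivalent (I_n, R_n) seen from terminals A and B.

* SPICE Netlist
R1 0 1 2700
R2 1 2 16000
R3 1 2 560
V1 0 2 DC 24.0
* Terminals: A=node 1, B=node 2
Find the Thévenin equivalent first; then I_n = V_th/R_th and R_n = R_th.
Step 1 — V_th is the open-circuit voltage V_A - V_B (nothing connected across the terminals).
Nodal analysis, taking node 2 as the 0 V reference.
Source V1 fixes V_0 = 24 V.
KCL at each unknown node (sum of currents leaving = 0; resistances in Ω):
  Node 1: (V_1 - 24)/2700 + (V_1 - 0)/16000 + (V_1 - 0)/560 = 0
Collecting terms: 0.002219 × V_1 = 0.008889  =>  V_1 = 4.007 V
V_th = V_1 - V_2 = 4.007 - 0 = 4.007 V
Step 2 — R_th: zero the source — replace V1 by a short circuit (node 2 merges into node 0) — and find the resistance seen between A (node 1) and B (node 0).
Reduce the network between node 1 (A) and node 0 (B) by series/parallel combination:
  Rp1 = R1 ‖ R2 ‖ R3 (parallel, all between nodes 0 and 1) = 1/(1/2700 + 1/16000 + 1/560) = 450.7 Ω
R_th = 450.7 Ω
I_n = V_th/R_th = 4.007/450.7 = 0.008889 A, and R_n = R_th = 450.7 Ω

Final answer: I_n = 0.008889 A, R_n = 450.7 Ω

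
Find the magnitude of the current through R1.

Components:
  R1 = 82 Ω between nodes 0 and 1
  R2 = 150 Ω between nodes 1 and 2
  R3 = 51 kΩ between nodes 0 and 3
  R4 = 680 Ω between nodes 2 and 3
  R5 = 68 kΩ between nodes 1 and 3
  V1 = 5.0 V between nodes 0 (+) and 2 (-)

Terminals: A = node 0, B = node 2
Nodal analysis, taking node 2 as the 0 V reference.
Source V1 fixes V_0 = 5 V.
KCL at each unknown node (sum of currents leaving = 0; resistances in Ω):
  Node 1: (V_1 - 5)/82 + (V_1 - 0)/150 + (V_1 - V_3)/68000 = 0
  Node 3: (V_3 - 5)/51000 + (V_3 - 0)/680 + (V_3 - V_1)/68000 = 0
Collecting terms (coefficients in siemens):
  0.01888·V_1 - 0.00001471·V_3 = 0.06098
  0.001505·V_3 - 0.00001471·V_1 = 0.00009804
Determinant D = (0.01888)(0.001505) - (-0.00001471)(-0.00001471) = 0.00002841
V_1 = [(0.06098)(0.001505) - (-0.00001471)(0.00009804)]/D = 3.23 V
V_3 = [(0.01888)(0.00009804) - (0.06098)(-0.00001471)]/D = 0.09671 V
I_R1 = (V_0 - V_1)/R1 = (5 - 3.23)/82 = 0.02158 A
|I_R1| = 0.02158 A

Final answer: |I_R1| = 0.02158 A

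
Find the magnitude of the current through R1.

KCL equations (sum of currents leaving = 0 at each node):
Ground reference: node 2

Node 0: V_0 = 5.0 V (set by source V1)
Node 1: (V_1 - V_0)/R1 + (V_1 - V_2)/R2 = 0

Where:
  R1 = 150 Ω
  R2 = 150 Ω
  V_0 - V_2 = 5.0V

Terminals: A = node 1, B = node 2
Nodal analysis, taking node 2 as the 0 V reference.
Source V1 fixes V_0 = 5 V.
KCL at each unknown node (sum of currents leaving = 0; resistances in Ω):
  Node 1: (V_1 - 5)/150 + (V_1 - 0)/150 = 0
Collecting terms: 0.01333 × V_1 = 0.03333  =>  V_1 = 2.5 V
I_R1 = (V_0 - V_1)/R1 = (5 - 2.5)/150 = 0.01667 A
|I_R1| = 0.01667 A

Final answer: |I_R1| = 0.01667 A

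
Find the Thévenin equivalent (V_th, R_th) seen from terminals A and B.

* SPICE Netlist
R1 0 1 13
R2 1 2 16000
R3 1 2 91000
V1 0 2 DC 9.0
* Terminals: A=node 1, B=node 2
Step 1 — V_th is the open-circuit voltage V_A - V_B (nothing connected across the terminals).
Nodal analysis, taking node 2 as the 0 V reference.
Source V1 fixes V_0 = 9 V.
KCL at each unknown node (sum of currents leaving = 0; resistances in Ω):
  Node 1: (V_1 - 9)/13 + (V_1 - 0)/16000 + (V_1 - 0)/91000 = 0
Collecting terms: 0.077 × V_1 = 0.6923  =>  V_1 = 8.991 V
V_th = V_1 - V_2 = 8.991 - 0 = 8.991 V
Step 2 — R_th: zero the source — replace V1 by a short circuit (node 2 merges into node 0) — and find the resistance seen between A (node 1) and B (node 0).
Reduce the network between node 1 (A) and node 0 (B) by series/parallel combination:
  Rp1 = R1 ‖ R2 ‖ R3 (parallel, all between nodes 0 and 1) = 1/(1/13 + 1/16000 + 1/91000) = 12.99 Ω
R_th = 12.99 Ω

Final answer: V_th = 8.991 V, R_th = 12.99 Ω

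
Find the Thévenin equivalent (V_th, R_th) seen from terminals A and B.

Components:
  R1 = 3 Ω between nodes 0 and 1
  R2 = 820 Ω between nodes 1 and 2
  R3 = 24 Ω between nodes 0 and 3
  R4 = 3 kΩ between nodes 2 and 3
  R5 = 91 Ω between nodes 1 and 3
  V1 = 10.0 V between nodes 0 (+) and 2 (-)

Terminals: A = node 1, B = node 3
Step 1 — V_th is the open-circuit voltage V_A - V_B (nothing connected across the terminals).
Nodal analysis, taking node 2 as the 0 V reference.
Source V1 fixes V_0 = 10 V.
KCL at each unknown node (sum of currents leaving = 0; resistances in Ω):
  Node 1: (V_1 - 10)/3 + (V_1 - 0)/820 + (V_1 - V_3)/91 = 0
  Node 3: (V_3 - 10)/24 + (V_3 - 0)/3000 + (V_3 - V_1)/91 = 0
Collecting terms (coefficients in siemens):
  0.3455·V_1 - 0.01099·V_3 = 3.333
  0.05299·V_3 - 0.01099·V_1 = 0.4167
Determinant D = (0.3455)(0.05299) - (-0.01099)(-0.01099) = 0.01819
V_1 = [(3.333)(0.05299) - (-0.01099)(0.4167)]/D = 9.962 V
V_3 = [(0.3455)(0.4167) - (3.333)(-0.01099)]/D = 9.929 V
V_th = V_1 - V_3 = 9.962 - 9.929 = 0.03315 V
Step 2 — R_th: zero the source — replace V1 by a short circuit (node 2 merges into node 0) — and find the resistance seen between A (node 1) and B (node 3).
Reduce the network between node 1 (A) and node 3 (B) by series/parallel combination:
  Rp1 = R1 ‖ R2 (parallel, both between nodes 0 and 1) = 1/(1/3 + 1/820) = 2.989 Ω
  Rp2 = R3 ‖ R4 (parallel, both between nodes 0 and 3) = 1/(1/24 + 1/3000) = 23.81 Ω
  Rs1 = Rp1 + Rp2 (series, joined only at node 0) = 2.989 + 23.81 = 26.8 Ω
  Rp3 = R5 ‖ Rs1 (parallel, both between nodes 1 and 3) = 1/(1/91 + 1/26.8) = 20.7 Ω
R_th = 20.7 Ω

Final answer: V_th = 0.03315 V, R_th = 20.7 Ω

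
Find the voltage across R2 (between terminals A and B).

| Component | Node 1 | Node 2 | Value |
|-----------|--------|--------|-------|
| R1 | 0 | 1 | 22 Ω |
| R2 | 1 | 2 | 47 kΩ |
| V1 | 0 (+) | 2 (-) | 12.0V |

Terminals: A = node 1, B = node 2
R1 and R2 are in series across V1 (node 0 → node 1 → node 2), and the output A–B is taken across R2, so this is a voltage divider.
Series current: I = V1/(R1 + R2) = 12/(22 + 47000) = 12/47020 = 0.0002552 A
V_R2 = I × R2 = V1 × R2/(R1 + R2) = 12 × 47000/47020 = 11.99 V

Final answer: 11.99 V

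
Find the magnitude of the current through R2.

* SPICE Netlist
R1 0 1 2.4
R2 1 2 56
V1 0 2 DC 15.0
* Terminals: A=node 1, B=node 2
Nodal analysis, taking node 2 as the 0 V reference.
Source V1 fixes V_0 = 15 V.
KCL at each unknown node (sum of currents leaving = 0; resistances in Ω):
  Node 1: (V_1 - 15)/2.4 + (V_1 - 0)/56 = 0
Collecting terms: 0.4345 × V_1 = 6.25  =>  V_1 = 14.38 V
I_R2 = (V_1 - V_2)/R2 = (14.38 - 0)/56 = 0.2568 A
|I_R2| = 0.2568 A

Final answer: |I_R2| = 0.2568 A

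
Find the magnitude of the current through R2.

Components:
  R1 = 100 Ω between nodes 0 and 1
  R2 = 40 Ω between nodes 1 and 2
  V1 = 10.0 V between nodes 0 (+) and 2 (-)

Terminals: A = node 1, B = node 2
Nodal analysis, taking node 2 as the 0 V reference.
Source V1 fixes V_0 = 10 V.
KCL at each unknown node (sum of currents leaving = 0; resistances in Ω):
  Node 1: (V_1 - 10)/100 + (V_1 - 0)/40 = 0
Collecting terms: 0.035 × V_1 = 0.1  =>  V_1 = 2.857 V
I_R2 = (V_1 - V_2)/R2 = (2.857 - 0)/40 = 0.07143 A
|I_R2| = 0.07143 A

Final answer: |I_R2| = 0.07143 A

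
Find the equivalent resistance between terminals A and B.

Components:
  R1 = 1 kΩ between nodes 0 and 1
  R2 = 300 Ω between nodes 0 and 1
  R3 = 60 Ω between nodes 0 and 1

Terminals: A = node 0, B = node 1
Reduce the network between node 0 (A) and node 1 (B) by series/parallel combination:
  Rp1 = R1 ‖ R2 ‖ R3 (parallel, all between nodes 0 and 1) = 1/(1/1000 + 1/300 + 1/60) = 47.62 Ω
R_eq = 47.62 Ω

Final answer: 47.62 Ω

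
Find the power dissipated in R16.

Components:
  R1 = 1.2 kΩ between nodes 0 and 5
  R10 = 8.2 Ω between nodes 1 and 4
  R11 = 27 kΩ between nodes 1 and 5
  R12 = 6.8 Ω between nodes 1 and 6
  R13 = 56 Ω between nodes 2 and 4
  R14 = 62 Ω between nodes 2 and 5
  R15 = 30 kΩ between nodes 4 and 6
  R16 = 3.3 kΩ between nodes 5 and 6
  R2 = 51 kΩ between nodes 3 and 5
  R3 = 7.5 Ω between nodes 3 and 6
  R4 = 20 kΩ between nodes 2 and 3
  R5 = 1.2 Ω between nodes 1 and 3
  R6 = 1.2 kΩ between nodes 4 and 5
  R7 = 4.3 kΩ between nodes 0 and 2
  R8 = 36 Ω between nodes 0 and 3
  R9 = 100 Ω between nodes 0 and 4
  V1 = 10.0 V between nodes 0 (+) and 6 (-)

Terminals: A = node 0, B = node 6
Nodal analysis, taking node 6 as the 0 V reference.
Source V1 fixes V_0 = 10 V.
KCL at each unknown node (sum of currents leaving = 0; resistances in Ω):
  Node 1: (V_1 - V_3)/1.2 + (V_1 - V_4)/8.2 + (V_1 - V_5)/27000 + (V_1 - 0)/6.8 = 0
  Node 2: (V_2 - V_3)/20000 + (V_2 - 10)/4300 + (V_2 - V_4)/56 + (V_2 - V_5)/62 = 0
  Node 3: (V_3 - V_5)/51000 + (V_3 - 0)/7.5 + (V_3 - V_2)/20000 + (V_3 - V_1)/1.2 + (V_3 - 10)/36 = 0
  Node 4: (V_4 - V_5)/1200 + (V_4 - 10)/100 + (V_4 - V_1)/8.2 + (V_4 - V_2)/56 + (V_4 - 0)/30000 = 0
  Node 5: (V_5 - 10)/1200 + (V_5 - V_3)/51000 + (V_5 - V_4)/1200 + (V_5 - V_1)/27000 + (V_5 - V_2)/62 + (V_5 - 0)/3300 = 0
Collecting terms (coefficients in siemens):
  1.102·V_1 - 0.8333·V_3 - 0.122·V_4 - 0.00003704·V_5 = 0
  0.03427·V_2 - 0.00005·V_3 - 0.01786·V_4 - 0.01613·V_5 = 0.002326
  0.9945·V_3 - 0.8333·V_1 - 0.00005·V_2 - 0.00001961·V_5 = 0.2778
  0.1507·V_4 - 0.122·V_1 - 0.01786·V_2 - 0.0008333·V_5 = 0.1
  0.01816·V_5 - 0.00003704·V_1 - 0.01613·V_2 - 0.00001961·V_3 - 0.0008333·V_4 = 0.008333
Solving these 5 simultaneous equations (Gaussian elimination) gives:
  V_1 = 1.139 V, V_2 = 2.233 V, V_3 = 1.234 V, V_4 = 1.864 V
  V_5 = 2.532 V
I_R16 = (V_5 - V_6)/R16 = (2.532 - 0)/3300 = 0.0007672 A
P_R16 = I_R16² × R16 = (0.0007672)² × 3300 = 0.001942 W

Final answer: 0.001942 W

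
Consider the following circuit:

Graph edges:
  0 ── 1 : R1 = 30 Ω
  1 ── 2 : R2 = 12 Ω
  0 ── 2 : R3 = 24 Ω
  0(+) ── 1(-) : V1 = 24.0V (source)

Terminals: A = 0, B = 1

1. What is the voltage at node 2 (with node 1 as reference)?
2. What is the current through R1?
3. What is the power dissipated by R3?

Nodal analysis, taking node 1 as the 0 V reference.
Source V1 fixes V_0 = 24 V.
KCL at each unknown node (sum of currents leaving = 0; resistances in Ω):
  Node 2: (V_2 - 0)/12 + (V_2 - 24)/24 = 0
Collecting terms: 0.125 × V_2 = 1  =>  V_2 = 8 V
Part 1:
  Read off the nodal solution: V_2 = 8 V
Part 2:
  I_R1 = (V_0 - V_1)/R1 = (24 - 0)/30 = 0.8 A
  Magnitude: I_R1 = 0.8 A
Part 3:
  I_R3 = (V_0 - V_2)/R3 = (24 - 8)/24 = 0.6667 A
  P_R3 = I_R3² × R3 = (0.6667)² × 24 = 10.67 W

Final answers:
1. V_2 = 8 V
2. I_R1 = 0.8 A
3. P_R3 = 10.67 W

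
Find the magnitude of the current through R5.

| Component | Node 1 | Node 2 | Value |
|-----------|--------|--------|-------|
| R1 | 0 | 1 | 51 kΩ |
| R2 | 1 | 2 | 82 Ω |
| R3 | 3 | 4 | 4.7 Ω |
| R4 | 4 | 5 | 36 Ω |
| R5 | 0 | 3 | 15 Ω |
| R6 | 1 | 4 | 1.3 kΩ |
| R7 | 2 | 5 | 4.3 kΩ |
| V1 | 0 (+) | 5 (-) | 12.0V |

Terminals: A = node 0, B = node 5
Nodal analysis, taking node 5 as the 0 V reference.
Source V1 fixes V_0 = 12 V.
KCL at each unknown node (sum of currents leaving = 0; resistances in Ω):
  Node 1: (V_1 - 12)/51000 + (V_1 - V_2)/82 + (V_1 - V_4)/1300 = 0
  Node 2: (V_2 - V_1)/82 + (V_2 - 0)/4300 = 0
  Node 3: (V_3 - V_4)/4.7 + (V_3 - 12)/15 = 0
  Node 4: (V_4 - V_3)/4.7 + (V_4 - 0)/36 + (V_4 - V_1)/1300 = 0
Collecting terms (coefficients in siemens):
  0.01298·V_1 - 0.0122·V_2 - 0.0007692·V_4 = 0.0002353
  0.01243·V_2 - 0.0122·V_1 = 0
  0.2794·V_3 - 0.2128·V_4 = 0.8
  0.2413·V_4 - 0.0007692·V_1 - 0.2128·V_3 = 0
Solving these 4 simultaneous equations (Gaussian elimination) gives:
  V_1 = 6.085 V, V_2 = 5.971 V, V_3 = 8.756 V, V_4 = 7.74 V
I_R5 = (V_0 - V_3)/R5 = (12 - 8.756)/15 = 0.2163 A
|I_R5| = 0.2163 A

Final answer: |I_R5| = 0.2163 A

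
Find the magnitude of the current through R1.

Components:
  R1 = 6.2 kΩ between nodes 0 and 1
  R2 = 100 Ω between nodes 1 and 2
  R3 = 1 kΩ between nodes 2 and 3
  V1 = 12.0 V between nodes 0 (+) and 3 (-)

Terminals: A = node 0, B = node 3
Nodal analysis, taking node 3 as the 0 V reference.
Source V1 fixes V_0 = 12 V.
KCL at each unknown node (sum of currents leaving = 0; resistances in Ω):
  Node 1: (V_1 - 12)/6200 + (V_1 - V_2)/100 = 0
  Node 2: (V_2 - V_1)/100 + (V_2 - 0)/1000 = 0
Collecting terms (coefficients in siemens):
  0.01016·V_1 - 0.01·V_2 = 0.001935
  0.011·V_2 - 0.01·V_1 = 0
Determinant D = (0.01016)(0.011) - (-0.01)(-0.01) = 0.00001177
V_1 = [(0.001935)(0.011) - (-0.01)(0)]/D = 1.808 V
V_2 = [(0.01016)(0) - (0.001935)(-0.01)]/D = 1.644 V
I_R1 = (V_0 - V_1)/R1 = (12 - 1.808)/6200 = 0.001644 A
|I_R1| = 0.001644 A

Final answer: |I_R1| = 0.001644 A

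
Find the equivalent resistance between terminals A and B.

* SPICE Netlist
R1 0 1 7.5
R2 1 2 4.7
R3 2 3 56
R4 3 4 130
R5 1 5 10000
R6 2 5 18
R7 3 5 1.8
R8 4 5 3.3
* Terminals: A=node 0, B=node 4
The network is not a plain series/parallel combination. Inject a 1 A test current into terminal A (node 0) and return it from terminal B (node 4); then R_eq = V_A / (1 A).
Nodal analysis, taking node 4 as the 0 V reference.
Current source I_test pushes 1 A into node 0 and draws it out of node 4.
KCL at each unknown node (sum of currents leaving = 0; resistances in Ω):
  Node 0: (V_0 - V_1)/7.5 - 1 = 0
  Node 1: (V_1 - V_0)/7.5 + (V_1 - V_2)/4.7 + (V_1 - V_5)/10000 = 0
  Node 2: (V_2 - V_1)/4.7 + (V_2 - V_3)/56 + (V_2 - V_5)/18 = 0
  Node 3: (V_3 - V_2)/56 + (V_3 - 0)/130 + (V_3 - V_5)/1.8 = 0
  Node 5: (V_5 - V_1)/10000 + (V_5 - V_2)/18 + (V_5 - V_3)/1.8 + (V_5 - 0)/3.3 = 0
Collecting terms (coefficients in siemens):
  0.1333·V_0 - 0.1333·V_1 = 1
  0.3462·V_1 - 0.1333·V_0 - 0.2128·V_2 - 0.0001·V_5 = 0
  0.2862·V_2 - 0.2128·V_1 - 0.01786·V_3 - 0.05556·V_5 = 0
  0.5811·V_3 - 0.01786·V_2 - 0.5556·V_5 = 0
  0.9142·V_5 - 0.0001·V_1 - 0.05556·V_2 - 0.5556·V_3 = 0
Solving these 5 simultaneous equations (Gaussian elimination) gives:
  V_0 = 29.09 V, V_1 = 21.59 V, V_2 = 16.9 V, V_3 = 3.587 V
  V_5 = 3.209 V
R_eq = V_0 / 1 A = 29.09 Ω

Final answer: 29.09 Ω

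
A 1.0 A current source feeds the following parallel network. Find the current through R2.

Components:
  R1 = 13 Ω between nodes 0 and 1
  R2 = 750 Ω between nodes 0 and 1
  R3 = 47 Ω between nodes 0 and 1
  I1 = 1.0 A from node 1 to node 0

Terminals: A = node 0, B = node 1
All resistors sit directly between nodes 0 and 1, so they are in parallel and share one voltage V; the full source current 1 A splits among them.
1/R_par = 1/13 + 1/750 + 1/47 = 0.09953 S  =>  R_par = 10.05 Ω
V = I × R_par = 1 × 10.05 = 10.05 V
I_R2 = V/R2 = 10.05/750 = 0.0134 A

Final answer: 0.0134 A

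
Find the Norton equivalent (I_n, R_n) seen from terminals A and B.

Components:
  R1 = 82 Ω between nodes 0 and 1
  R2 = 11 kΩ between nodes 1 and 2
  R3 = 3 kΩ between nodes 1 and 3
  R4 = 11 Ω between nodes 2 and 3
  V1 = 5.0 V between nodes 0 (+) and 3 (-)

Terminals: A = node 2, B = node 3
Find the Thévenin equivalent first; then I_n = V_th/R_th and R_n = R_th.
Step 1 — V_th is the open-circuit voltage V_A - V_B (nothing connected across the terminals).
Nodal analysis, taking node 3 as the 0 V reference.
Source V1 fixes V_0 = 5 V.
KCL at each unknown node (sum of currents leaving = 0; resistances in Ω):
  Node 1: (V_1 - 5)/82 + (V_1 - V_2)/11000 + (V_1 - 0)/3000 = 0
  Node 2: (V_2 - V_1)/11000 + (V_2 - 0)/11 = 0
Collecting terms (coefficients in siemens):
  0.01262·V_1 - 0.00009091·V_2 = 0.06098
  0.091·V_2 - 0.00009091·V_1 = 0
Determinant D = (0.01262)(0.091) - (-0.00009091)(-0.00009091) = 0.001148
V_1 = [(0.06098)(0.091) - (-0.00009091)(0)]/D = 4.832 V
V_2 = [(0.01262)(0) - (0.06098)(-0.00009091)]/D = 0.004827 V
V_th = V_2 - V_3 = 0.004827 - 0 = 0.004827 V
Step 2 — R_th: zero the source — replace V1 by a short circuit (node 3 merges into node 0) — and find the resistance seen between A (node 2) and B (node 0).
Reduce the network between node 2 (A) and node 0 (B) by series/parallel combination:
  Rp1 = R1 ‖ R3 (parallel, both between nodes 0 and 1) = 1/(1/82 + 1/3000) = 79.82 Ω
  Rs1 = R2 + Rp1 (series, joined only at node 1) = 11000 + 79.82 = 11080 Ω
  Rp2 = R4 ‖ Rs1 (parallel, both between nodes 0 and 2) = 1/(1/11 + 1/11080) = 10.99 Ω
R_th = 10.99 Ω
I_n = V_th/R_th = 0.004827/10.99 = 0.0004393 A, and R_n = R_th = 10.99 Ω

Final answer: I_n = 0.0004393 A, R_n = 10.99 Ω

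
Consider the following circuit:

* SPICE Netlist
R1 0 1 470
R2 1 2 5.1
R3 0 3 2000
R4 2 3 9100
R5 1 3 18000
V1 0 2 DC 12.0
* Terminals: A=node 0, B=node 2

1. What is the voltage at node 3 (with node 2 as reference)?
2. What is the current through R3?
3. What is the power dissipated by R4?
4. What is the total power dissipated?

Nodal analysis, taking node 2 as the 0 V reference.
Source V1 fixes V_0 = 12 V.
KCL at each unknown node (sum of currents leaving = 0; resistances in Ω):
  Node 1: (V_1 - 12)/470 + (V_1 - 0)/5.1 + (V_1 - V_3)/18000 = 0
  Node 3: (V_3 - 12)/2000 + (V_3 - 0)/9100 + (V_3 - V_1)/18000 = 0
Collecting terms (coefficients in siemens):
  0.1983·V_1 - 0.00005556·V_3 = 0.02553
  0.0006654·V_3 - 0.00005556·V_1 = 0.006
Determinant D = (0.1983)(0.0006654) - (-0.00005556)(-0.00005556) = 0.0001319
V_1 = [(0.02553)(0.0006654) - (-0.00005556)(0.006)]/D = 0.1313 V
V_3 = [(0.1983)(0.006) - (0.02553)(-0.00005556)]/D = 9.027 V
Part 1:
  Read off the nodal solution: V_3 = 9.027 V
Part 2:
  I_R3 = (V_0 - V_3)/R3 = (12 - 9.027)/2000 = 0.001486 A
  Magnitude: I_R3 = 0.001486 A
Part 3:
  I_R4 = (V_2 - V_3)/R4 = (0 - 9.027)/9100 = -0.000992 A
  P_R4 = I_R4² × R4 = (-0.000992)² × 9100 = 0.008956 W
Part 4:
  Power in each resistor, P = (ΔV)²/R:
    P_R1 = (12 - 0.1313)²/470 = 0.2997 W
    P_R2 = (0.1313 - 0)²/5.1 = 0.003381 W
    P_R3 = (12 - 9.027)²/2000 = 0.004418 W
    P_R4 = (0 - 9.027)²/9100 = 0.008956 W
    P_R5 = (0.1313 - 9.027)²/18000 = 0.004397 W
  P_total = P_R1 + P_R2 + P_R3 + P_R4 + P_R5 = 0.3209 W

Final answers:
1. V_3 = 9.027 V
2. I_R3 = 0.001486 A
3. P_R4 = 0.008956 W
4. P_total = 0.3209 W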